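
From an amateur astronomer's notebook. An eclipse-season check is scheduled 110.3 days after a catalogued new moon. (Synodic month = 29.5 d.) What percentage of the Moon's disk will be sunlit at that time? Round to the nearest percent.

53%

Reduce mod P: 110.3 − 3×29.5 = 21.80 d into the current lunation.
The Moon has covered 21.80/29.5 of its cycle, so θ ≈ 360° × 21.80/29.5 = 266.0°.
cos 266.0° = (-0.069), so f = (1 − (-0.069))/2 = 0.535, so 53%.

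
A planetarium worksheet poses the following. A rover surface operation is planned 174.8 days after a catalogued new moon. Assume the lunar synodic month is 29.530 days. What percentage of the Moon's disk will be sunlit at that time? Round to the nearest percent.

6%

Reduce mod P: 174.8 − 5×29.530 = 27.15 d into the current lunation.
Elongation θ = 360° × 27.15/29.530 ≈ 331.0°.
Illuminated fraction = (1 − cos 331.0°)/2 = (1 − 0.874)/2 ≈ 0.063, so 6%.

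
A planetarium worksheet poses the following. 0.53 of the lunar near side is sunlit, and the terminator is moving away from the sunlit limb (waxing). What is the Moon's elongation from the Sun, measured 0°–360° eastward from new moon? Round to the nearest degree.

93°

Invert f = (1 − cos θ)/2 to get cos θ = 1 − 2(0.53) = -0.060, hence θ₀ = arccos -0.060 = 93.4°.
Before full moon the principal value applies: θ = 93.4°.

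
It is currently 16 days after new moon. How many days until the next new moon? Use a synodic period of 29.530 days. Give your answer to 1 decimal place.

One full lunation from the last new moon is 29.530 d; remaining = 29.530 − 16 = 13.530 d.

13.5 days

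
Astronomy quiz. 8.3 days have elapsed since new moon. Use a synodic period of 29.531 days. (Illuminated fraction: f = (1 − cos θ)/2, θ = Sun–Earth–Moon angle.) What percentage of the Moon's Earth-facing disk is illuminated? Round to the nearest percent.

Phase angle: θ = 360°·(8.3 d)/(29.531 d) = 101.2°.
Illuminated fraction = (1 − cos 101.2°)/2 = (1 − (-0.194))/2 ≈ 0.597, so 60%.

60%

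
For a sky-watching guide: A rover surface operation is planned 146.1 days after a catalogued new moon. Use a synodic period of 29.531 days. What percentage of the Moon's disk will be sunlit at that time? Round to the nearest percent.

3%

Reduce mod P: 146.1 − 4×29.531 = 27.98 d into the current lunation.
Elongation θ = 360° × 27.98/29.531 ≈ 341.0°.
Illuminated fraction = (1 − cos 341.0°)/2 = (1 − 0.946)/2 ≈ 0.027, so 3%.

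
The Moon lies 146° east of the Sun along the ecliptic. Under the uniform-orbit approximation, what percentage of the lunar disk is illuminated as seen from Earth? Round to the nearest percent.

91%

Half-versine of 146°: (1 − (-0.829))/2 = 0.915, i.e. 91%.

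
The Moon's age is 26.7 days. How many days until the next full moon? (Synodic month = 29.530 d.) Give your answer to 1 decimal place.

Full moon is 0.5 of the way through the cycle: age 0.5 × 29.530 = 14.765 d.
Already past this cycle's full moon; the next is at 14.765 + 29.530 = 44.295 d, so 44.295 − 26.7 = 17.595 days.

17.6 days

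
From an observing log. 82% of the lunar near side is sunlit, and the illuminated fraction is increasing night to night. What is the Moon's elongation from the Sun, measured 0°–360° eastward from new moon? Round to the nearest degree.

130°

Invert f = (1 − cos θ)/2 to get cos θ = 1 − 2(0.82) = -0.640, hence θ₀ = arccos -0.640 = 129.8°.
The Moon is waxing (0°–180°), so θ = 129.8° directly.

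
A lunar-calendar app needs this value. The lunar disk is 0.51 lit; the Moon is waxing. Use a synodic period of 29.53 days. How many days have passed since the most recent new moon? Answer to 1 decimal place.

cos θ = 1 − 2f = -0.020, giving a principal value of 91.1°.
Before full moon the principal value applies: θ = 91.1°.
Age = 29.53 × 91.1°/360° ≈ 7.48 days.

7.5 days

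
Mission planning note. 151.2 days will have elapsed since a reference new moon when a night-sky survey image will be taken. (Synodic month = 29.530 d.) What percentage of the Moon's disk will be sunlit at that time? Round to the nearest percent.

14%

151.2 d spans 5 complete synodic months (5 × 29.530 = 147.65 d) plus 3.55 d.
Phase angle: θ = 360°·(3.55 d)/(29.530 d) = 43.3°.
Illuminated fraction = (1 − cos 43.3°)/2 = (1 − 0.728)/2 ≈ 0.136, so 14%.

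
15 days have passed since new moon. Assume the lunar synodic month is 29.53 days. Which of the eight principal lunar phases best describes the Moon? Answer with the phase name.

At 15/29.53 of the cycle, θ ≈ 183° — the full moon range.

full moon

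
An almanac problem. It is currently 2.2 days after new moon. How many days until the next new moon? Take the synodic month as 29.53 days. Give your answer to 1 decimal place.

The next new moon completes the synodic month: 29.53 − 2.2 = 27.330 days.

27.3 days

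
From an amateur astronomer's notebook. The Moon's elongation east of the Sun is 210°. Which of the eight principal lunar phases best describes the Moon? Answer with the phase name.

The waning gibbous sector spans roughly 202°–248°; 210° falls inside it.

waning gibbous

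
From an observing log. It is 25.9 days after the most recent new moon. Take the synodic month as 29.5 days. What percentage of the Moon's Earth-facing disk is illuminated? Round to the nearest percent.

14%

Phase angle: θ = 360°·(25.9 d)/(29.5 d) = 316.1°.
With cos θ = 0.720, the lit fraction is (1 − 0.720)/2 ≈ 0.140, so 14%.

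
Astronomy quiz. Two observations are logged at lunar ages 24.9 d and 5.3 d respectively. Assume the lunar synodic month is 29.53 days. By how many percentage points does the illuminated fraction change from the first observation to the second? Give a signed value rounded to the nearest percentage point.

+6 percentage points

First observation: θ = 360°·24.9/29.53 = 303.6°, so f = 0.224.
Second observation: θ = 64.6°, f = 0.286.
Δf = 0.286 − 0.224 = +0.062, i.e. +6 pp.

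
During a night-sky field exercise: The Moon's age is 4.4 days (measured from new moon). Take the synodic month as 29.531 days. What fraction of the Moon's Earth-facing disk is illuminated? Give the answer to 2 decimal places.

0.20

Phase angle: θ = 360°·(4.4 d)/(29.531 d) = 53.6°.
Illuminated fraction = (1 − cos 53.6°)/2 = (1 − 0.593)/2 ≈ 0.204.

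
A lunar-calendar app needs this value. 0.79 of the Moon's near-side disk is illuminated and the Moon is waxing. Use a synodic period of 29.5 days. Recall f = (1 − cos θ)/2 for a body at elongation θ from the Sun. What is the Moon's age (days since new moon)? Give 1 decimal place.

From f = (1 − cos θ)/2: cos θ = 1 − 2×0.79 = -0.580; arccos → 125.5°.
Before full moon the principal value applies: θ = 125.5°.
That fraction of the synodic month is 125.5/360 × 29.5 d ≈ 10.28 d.

10.3 days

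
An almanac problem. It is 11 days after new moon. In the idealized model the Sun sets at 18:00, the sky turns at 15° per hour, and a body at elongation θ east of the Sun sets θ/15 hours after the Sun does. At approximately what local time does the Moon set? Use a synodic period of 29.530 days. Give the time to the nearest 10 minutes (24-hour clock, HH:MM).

Phase angle: θ = 360°·(11 d)/(29.530 d) = 134.1°.
At 15° of sky rotation per hour, 134.1° corresponds to a 8.94 h lag.
18:00 + 8.940 h ≈ 02:56 → 03:00 to the nearest ten minutes.

03:00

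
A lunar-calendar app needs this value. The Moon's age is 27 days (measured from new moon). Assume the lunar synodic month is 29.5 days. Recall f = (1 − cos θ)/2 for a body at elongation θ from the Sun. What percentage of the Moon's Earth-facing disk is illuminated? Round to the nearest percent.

7%

Phase angle: θ = 360°·(27 d)/(29.5 d) = 329.5°.
cos 329.5° = 0.862, so f = (1 − 0.862)/2 = 0.069, so 7%.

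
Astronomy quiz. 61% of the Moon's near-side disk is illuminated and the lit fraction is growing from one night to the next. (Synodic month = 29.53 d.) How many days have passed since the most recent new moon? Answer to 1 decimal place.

8.4 days

Invert f = (1 − cos θ)/2 to get cos θ = 1 − 2(0.61) = -0.220, hence θ₀ = arccos -0.220 = 102.7°.
The Moon is waxing (0°–180°), so θ = 102.7° directly.
That fraction of the synodic month is 102.7/360 × 29.53 d ≈ 8.42 d.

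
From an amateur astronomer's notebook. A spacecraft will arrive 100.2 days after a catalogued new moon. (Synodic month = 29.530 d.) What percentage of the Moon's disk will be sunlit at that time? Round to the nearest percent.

100.2/29.530 = 3.393 lunations, so 3 complete cycles and 11.61 d into the next.
The Moon has covered 11.61/29.530 of its cycle, so θ ≈ 360° × 11.61/29.530 = 141.5°.
With cos θ = (-0.783), the lit fraction is (1 − (-0.783))/2 ≈ 0.892, so 89%.

89%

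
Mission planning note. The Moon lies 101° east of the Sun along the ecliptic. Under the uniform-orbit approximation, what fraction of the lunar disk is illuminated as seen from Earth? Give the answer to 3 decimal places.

0.595

f = (1 − cos 101°)/2 = (1 − (-0.191))/2 ≈ 0.595.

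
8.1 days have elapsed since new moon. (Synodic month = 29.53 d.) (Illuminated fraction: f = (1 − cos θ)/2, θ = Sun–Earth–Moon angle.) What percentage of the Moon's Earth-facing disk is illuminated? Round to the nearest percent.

58%

Elongation θ = 360° × 8.1/29.53 ≈ 98.7°.
Illuminated fraction = (1 − cos 98.7°)/2 = (1 − (-0.152))/2 ≈ 0.576, so 58%.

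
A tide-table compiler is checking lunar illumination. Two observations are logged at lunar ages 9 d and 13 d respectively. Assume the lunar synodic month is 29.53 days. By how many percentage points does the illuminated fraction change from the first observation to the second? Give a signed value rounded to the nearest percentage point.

First observation: θ = 360°·9/29.53 = 109.7°, so f = 0.669.
Second observation: θ = 158.5°, f = 0.965.
Δf = 0.965 − 0.669 = +0.296, i.e. +30 pp.

+30 pp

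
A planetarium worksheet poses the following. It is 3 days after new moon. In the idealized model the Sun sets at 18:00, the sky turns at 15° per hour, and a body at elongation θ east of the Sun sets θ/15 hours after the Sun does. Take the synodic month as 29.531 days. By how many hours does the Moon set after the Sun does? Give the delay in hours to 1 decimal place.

2.4 h

Elongation θ = 360° × 3/29.531 ≈ 36.6°.
Delay after the Sun = 36.6° / (15°/h) ≈ 2.44 h.
So the Moon sets 2.44 h after the Sun.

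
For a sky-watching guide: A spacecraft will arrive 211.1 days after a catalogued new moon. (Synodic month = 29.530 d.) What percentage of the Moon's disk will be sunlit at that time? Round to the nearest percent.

20%

211.1/29.530 = 7.149 lunations, so 7 complete cycles and 4.39 d into the next.
Phase angle: θ = 360°·(4.39 d)/(29.530 d) = 53.5°.
Illuminated fraction = (1 − cos 53.5°)/2 = (1 − 0.595)/2 ≈ 0.203, so 20%.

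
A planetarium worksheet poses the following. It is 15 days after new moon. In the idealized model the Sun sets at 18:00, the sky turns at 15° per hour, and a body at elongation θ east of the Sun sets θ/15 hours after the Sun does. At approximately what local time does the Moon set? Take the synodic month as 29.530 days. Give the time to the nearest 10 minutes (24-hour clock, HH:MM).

Phase angle: θ = 360°·(15 d)/(29.530 d) = 182.9°.
At 15° of sky rotation per hour, 182.9° corresponds to a 12.19 h lag.
18:00 + 12.191 h ≈ 06:11 → 06:10 to the nearest ten minutes.

06:10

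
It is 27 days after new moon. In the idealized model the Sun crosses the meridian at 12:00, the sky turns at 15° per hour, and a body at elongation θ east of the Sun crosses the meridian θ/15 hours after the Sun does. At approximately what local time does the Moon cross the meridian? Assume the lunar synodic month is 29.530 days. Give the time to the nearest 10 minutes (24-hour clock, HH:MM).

The Moon has covered 27/29.530 of its cycle, so θ ≈ 360° × 27/29.530 = 329.2°.
The Moon trails the Sun by θ/15 = 329.2/15 ≈ 21.94 hours.
12:00 + 21.944 h ≈ 09:57 → 10:00 to the nearest ten minutes.

10:00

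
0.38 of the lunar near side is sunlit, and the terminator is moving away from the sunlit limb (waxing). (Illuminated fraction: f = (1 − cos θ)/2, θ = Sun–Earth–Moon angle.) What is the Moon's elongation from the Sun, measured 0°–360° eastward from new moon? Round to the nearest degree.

76°

cos θ = 1 − 2f = 0.240, giving a principal value of 76.1°.
Before full moon the principal value applies: θ = 76.1°.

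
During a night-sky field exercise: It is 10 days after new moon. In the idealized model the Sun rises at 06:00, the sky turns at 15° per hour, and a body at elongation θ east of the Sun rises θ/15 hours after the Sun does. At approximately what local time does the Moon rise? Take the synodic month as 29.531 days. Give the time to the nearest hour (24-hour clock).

14:00

The Moon has covered 10/29.531 of its cycle, so θ ≈ 360° × 10/29.531 = 121.9°.
At 15° of sky rotation per hour, 121.9° corresponds to a 8.13 h lag.
06:00 + 8.13 h ≈ 14:08 → 14:00 to the nearest hour.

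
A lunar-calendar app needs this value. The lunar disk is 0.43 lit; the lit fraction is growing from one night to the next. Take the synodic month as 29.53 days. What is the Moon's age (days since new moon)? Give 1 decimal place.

cos θ = 1 − 2f = 0.140, giving a principal value of 82.0°.
Before full moon the principal value applies: θ = 82.0°.
Age = 29.53 × 82.0°/360° ≈ 6.72 days.

6.7 days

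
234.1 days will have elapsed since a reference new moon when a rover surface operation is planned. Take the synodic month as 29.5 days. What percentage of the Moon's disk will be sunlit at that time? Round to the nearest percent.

234.1 d spans 7 complete synodic months (7 × 29.5 = 206.50 d) plus 27.60 d.
Phase angle: θ = 360°·(27.60 d)/(29.5 d) = 336.8°.
Illuminated fraction = (1 − cos 336.8°)/2 = (1 − 0.919)/2 ≈ 0.040, so 4%.

4%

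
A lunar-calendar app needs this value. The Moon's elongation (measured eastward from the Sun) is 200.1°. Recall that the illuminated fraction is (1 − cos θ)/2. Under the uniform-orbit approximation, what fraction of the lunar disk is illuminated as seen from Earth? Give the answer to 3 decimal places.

Half-versine of 200.1°: (1 − (-0.939))/2 = 0.970.

0.970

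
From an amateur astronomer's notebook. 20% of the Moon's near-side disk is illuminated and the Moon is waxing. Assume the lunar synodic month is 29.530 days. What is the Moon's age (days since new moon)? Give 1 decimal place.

Invert f = (1 − cos θ)/2 to get cos θ = 1 − 2(0.20) = 0.600, hence θ₀ = arccos 0.600 = 53.1°.
The Moon is waxing (0°–180°), so θ = 53.1° directly.
At 360°/29.530 d per day, 53.1° corresponds to 4.36 days.

4.4 days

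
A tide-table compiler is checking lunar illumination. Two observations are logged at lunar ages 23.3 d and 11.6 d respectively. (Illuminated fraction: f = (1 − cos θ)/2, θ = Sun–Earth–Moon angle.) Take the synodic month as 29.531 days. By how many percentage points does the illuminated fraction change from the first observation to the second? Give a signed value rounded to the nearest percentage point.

First observation: θ = 360°·23.3/29.531 = 284.0°, so f = 0.379.
Second observation: θ = 141.4°, f = 0.891.
Δf = 0.891 − 0.379 = +0.512, i.e. +51 pp.

+51 percentage points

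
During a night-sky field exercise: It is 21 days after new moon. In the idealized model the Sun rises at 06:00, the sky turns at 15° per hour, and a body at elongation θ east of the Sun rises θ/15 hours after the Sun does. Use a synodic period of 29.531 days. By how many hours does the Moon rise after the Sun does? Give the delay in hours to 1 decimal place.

17.1 h

Elongation θ = 360° × 21/29.531 ≈ 256.0°.
At 15° of sky rotation per hour, 256.0° corresponds to a 17.07 h lag.
So the Moon rises 17.07 h after the Sun.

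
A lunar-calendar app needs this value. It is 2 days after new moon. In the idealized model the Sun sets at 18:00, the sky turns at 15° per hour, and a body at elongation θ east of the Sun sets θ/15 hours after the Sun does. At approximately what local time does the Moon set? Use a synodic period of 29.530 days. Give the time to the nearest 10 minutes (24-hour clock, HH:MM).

Phase angle: θ = 360°·(2 d)/(29.530 d) = 24.4°.
At 15° of sky rotation per hour, 24.4° corresponds to a 1.63 h lag.
18:00 + 1.625 h ≈ 19:38 → 19:40 to the nearest ten minutes.

19:40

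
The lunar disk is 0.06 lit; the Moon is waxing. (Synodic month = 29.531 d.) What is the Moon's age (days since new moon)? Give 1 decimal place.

cos θ = 1 − 2f = 0.880, giving a principal value of 28.4°.
Waxing ⇒ before full, so θ = 28.4°.
That fraction of the synodic month is 28.4/360 × 29.531 d ≈ 2.33 d.

2.3 days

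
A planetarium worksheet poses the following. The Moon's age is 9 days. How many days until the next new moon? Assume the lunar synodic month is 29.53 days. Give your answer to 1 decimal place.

20.5 days

One full lunation from the last new moon is 29.53 d; remaining = 29.53 − 9 = 20.530 d.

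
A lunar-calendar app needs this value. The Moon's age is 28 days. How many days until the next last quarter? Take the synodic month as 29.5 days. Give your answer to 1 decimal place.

23.6 days

Last quarter is 0.75 of the way through the cycle: age 0.75 × 29.5 = 22.125 d.
Already past this cycle's last quarter; the next is at 22.125 + 29.5 = 51.625 d, so 51.625 − 28 = 23.625 days.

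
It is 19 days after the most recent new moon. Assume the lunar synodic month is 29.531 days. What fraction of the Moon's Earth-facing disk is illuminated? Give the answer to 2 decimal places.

The Moon has covered 19/29.531 of its cycle, so θ ≈ 360° × 19/29.531 = 231.6°.
Illuminated fraction = (1 − cos 231.6°)/2 = (1 − (-0.621))/2 ≈ 0.810.

0.81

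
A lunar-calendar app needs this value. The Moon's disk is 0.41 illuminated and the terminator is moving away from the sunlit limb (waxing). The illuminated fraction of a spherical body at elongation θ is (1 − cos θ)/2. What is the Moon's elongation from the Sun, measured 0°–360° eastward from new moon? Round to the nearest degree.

80°

Invert f = (1 − cos θ)/2 to get cos θ = 1 − 2(0.41) = 0.180, hence θ₀ = arccos 0.180 = 79.6°.
Waxing ⇒ before full, so θ = 79.6°.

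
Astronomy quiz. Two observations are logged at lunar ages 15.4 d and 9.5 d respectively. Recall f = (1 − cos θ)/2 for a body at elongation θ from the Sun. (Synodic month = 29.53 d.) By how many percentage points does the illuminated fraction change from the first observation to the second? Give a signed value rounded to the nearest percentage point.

-28 pp

First observation: θ = 360°·15.4/29.53 = 187.7°, so f = 0.995.
Second observation: θ = 115.8°, f = 0.718.
Δf = 0.718 − 0.995 = -0.278, i.e. -28 pp.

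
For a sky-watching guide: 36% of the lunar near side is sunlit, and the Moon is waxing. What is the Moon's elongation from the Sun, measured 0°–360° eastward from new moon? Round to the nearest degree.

From f = (1 − cos θ)/2: cos θ = 1 − 2×0.36 = 0.280; arccos → 73.7°.
Before full moon the principal value applies: θ = 73.7°.

74°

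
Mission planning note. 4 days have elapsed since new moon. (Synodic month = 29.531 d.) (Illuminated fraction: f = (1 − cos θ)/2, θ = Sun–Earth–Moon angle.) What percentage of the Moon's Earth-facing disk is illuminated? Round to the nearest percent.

The Moon has covered 4/29.531 of its cycle, so θ ≈ 360° × 4/29.531 = 48.8°.
cos 48.8° = 0.659, so f = (1 − 0.659)/2 = 0.170, so 17%.

17%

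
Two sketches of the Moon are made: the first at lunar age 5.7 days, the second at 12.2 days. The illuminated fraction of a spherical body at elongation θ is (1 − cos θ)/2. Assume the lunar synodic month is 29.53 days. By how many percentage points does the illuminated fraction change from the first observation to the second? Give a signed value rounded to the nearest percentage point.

First observation: θ = 360°·5.7/29.53 = 69.5°, so f = 0.325.
Second observation: θ = 148.7°, f = 0.927.
Δf = 0.927 − 0.325 = +0.603, i.e. +60 pp.

+60 percentage points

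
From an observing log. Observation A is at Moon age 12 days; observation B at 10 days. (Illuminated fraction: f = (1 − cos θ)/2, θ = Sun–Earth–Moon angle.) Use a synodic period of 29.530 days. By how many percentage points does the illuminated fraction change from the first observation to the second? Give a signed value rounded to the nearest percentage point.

-15 pp

θ₁ = 360° × 12/29.530 = 146.3°, f₁ = (1 − cos θ₁)/2 = 0.916.
θ₂ = 360° × 10/29.530 = 121.9°, f₂ = (1 − cos θ₂)/2 = 0.764.
Change = f₂ − f₁ = -0.152 → -15 percentage points.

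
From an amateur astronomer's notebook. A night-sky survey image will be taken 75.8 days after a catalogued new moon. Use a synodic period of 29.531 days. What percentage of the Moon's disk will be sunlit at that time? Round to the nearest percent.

96%

75.8 d spans 2 complete synodic months (2 × 29.531 = 59.06 d) plus 16.74 d.
Phase angle: θ = 360°·(16.74 d)/(29.531 d) = 204.0°.
With cos θ = (-0.913), the lit fraction is (1 − (-0.913))/2 ≈ 0.957, so 96%.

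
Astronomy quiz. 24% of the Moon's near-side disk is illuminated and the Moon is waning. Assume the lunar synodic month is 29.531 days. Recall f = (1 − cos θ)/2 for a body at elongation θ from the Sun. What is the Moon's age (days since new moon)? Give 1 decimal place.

cos θ = 1 − 2f = 0.520, giving a principal value of 58.7°.
Waning ⇒ past full, so θ = 360° − 58.7° = 301.3°.
That fraction of the synodic month is 301.3/360 × 29.531 d ≈ 24.72 d.

24.7 days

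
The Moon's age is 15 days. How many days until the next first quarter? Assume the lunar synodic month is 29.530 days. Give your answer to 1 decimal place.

First quarter occurs at elongation 90°, i.e. at age 29.530 × 90/360 = 7.383 d.
This lunation's first quarter (7.383 d) has passed, so add one period: 36.913 − 15 = 21.913 days.

21.9 days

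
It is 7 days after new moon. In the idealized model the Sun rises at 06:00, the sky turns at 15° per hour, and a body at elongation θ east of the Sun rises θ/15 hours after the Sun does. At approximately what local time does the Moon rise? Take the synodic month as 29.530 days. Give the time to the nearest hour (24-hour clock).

Phase angle: θ = 360°·(7 d)/(29.530 d) = 85.3°.
At 15° of sky rotation per hour, 85.3° corresponds to a 5.69 h lag.
06:00 + 5.69 h ≈ 11:41 → 12:00 to the nearest hour.

12:00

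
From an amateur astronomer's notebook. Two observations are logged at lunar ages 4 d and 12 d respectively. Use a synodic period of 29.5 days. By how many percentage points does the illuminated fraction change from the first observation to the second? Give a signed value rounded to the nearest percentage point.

First observation: θ = 360°·4/29.5 = 48.8°, so f = 0.171.
Second observation: θ = 146.4°, f = 0.917.
Δf = 0.917 − 0.171 = +0.746, i.e. +75 pp.

+75 percentage points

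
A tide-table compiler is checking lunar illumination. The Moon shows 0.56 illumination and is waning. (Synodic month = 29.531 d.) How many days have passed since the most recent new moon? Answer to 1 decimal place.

21.6 days

cos θ = 1 − 2f = -0.120, giving a principal value of 96.9°.
Since the Moon is past full (waning), take the reflex angle: θ = 360° − 96.9° = 263.1°.
Age = 29.531 × 263.1°/360° ≈ 21.58 days.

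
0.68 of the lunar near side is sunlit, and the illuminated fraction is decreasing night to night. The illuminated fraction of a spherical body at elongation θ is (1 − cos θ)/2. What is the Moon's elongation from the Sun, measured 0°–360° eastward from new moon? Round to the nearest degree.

cos θ = 1 − 2f = -0.360, giving a principal value of 111.1°.
Waning ⇒ past full, so θ = 360° − 111.1° = 248.9°.

249°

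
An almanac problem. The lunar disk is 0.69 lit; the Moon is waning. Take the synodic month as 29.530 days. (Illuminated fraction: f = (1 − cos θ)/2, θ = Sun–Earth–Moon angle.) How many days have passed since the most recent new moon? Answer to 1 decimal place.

Invert f = (1 − cos θ)/2 to get cos θ = 1 − 2(0.69) = -0.380, hence θ₀ = arccos -0.380 = 112.3°.
Since the Moon is past full (waning), take the reflex angle: θ = 360° − 112.3° = 247.7°.
Age = 29.530 × 247.7°/360° ≈ 20.32 days.

20.3 days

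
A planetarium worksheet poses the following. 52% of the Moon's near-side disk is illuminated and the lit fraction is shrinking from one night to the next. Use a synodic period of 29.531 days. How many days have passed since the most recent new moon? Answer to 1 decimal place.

cos θ = 1 − 2f = -0.040, giving a principal value of 92.3°.
Waning ⇒ past full, so θ = 360° − 92.3° = 267.7°.
At 360°/29.531 d per day, 267.7° corresponds to 21.96 days.

22.0 days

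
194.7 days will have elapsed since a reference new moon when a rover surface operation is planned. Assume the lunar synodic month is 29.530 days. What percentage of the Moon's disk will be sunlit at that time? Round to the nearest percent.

Reduce mod P: 194.7 − 6×29.530 = 17.52 d into the current lunation.
Elongation θ = 360° × 17.52/29.530 ≈ 213.6°.
Illuminated fraction = (1 − cos 213.6°)/2 = (1 − (-0.833))/2 ≈ 0.917, so 92%.

92%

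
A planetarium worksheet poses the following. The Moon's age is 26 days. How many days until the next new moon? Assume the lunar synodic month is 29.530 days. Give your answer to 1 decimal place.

3.5 days

One full lunation from the last new moon is 29.530 d; remaining = 29.530 − 26 = 3.530 d.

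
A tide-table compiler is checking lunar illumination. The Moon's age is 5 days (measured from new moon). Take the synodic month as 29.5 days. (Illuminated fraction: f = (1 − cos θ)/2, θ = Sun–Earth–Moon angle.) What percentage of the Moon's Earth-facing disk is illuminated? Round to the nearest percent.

The Moon has covered 5/29.5 of its cycle, so θ ≈ 360° × 5/29.5 = 61.0°.
cos 61.0° = 0.485, so f = (1 − 0.485)/2 = 0.258, so 26%.

26%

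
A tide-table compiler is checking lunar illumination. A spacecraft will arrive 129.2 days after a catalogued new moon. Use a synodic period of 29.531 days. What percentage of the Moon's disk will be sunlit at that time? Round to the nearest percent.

85%

Reduce mod P: 129.2 − 4×29.531 = 11.08 d into the current lunation.
Phase angle: θ = 360°·(11.08 d)/(29.531 d) = 135.0°.
Illuminated fraction = (1 − cos 135.0°)/2 = (1 − (-0.707))/2 ≈ 0.854, so 85%.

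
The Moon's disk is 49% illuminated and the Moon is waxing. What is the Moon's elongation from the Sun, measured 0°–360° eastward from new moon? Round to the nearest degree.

89°

From f = (1 − cos θ)/2: cos θ = 1 − 2×0.49 = 0.020; arccos → 88.9°.
Waxing ⇒ before full, so θ = 88.9°.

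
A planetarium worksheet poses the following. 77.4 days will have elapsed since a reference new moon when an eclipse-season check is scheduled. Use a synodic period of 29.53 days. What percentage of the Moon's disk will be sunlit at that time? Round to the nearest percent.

86%

77.4/29.53 = 2.621 lunations, so 2 complete cycles and 18.34 d into the next.
Elongation θ = 360° × 18.34/29.53 ≈ 223.6°.
With cos θ = (-0.724), the lit fraction is (1 − (-0.724))/2 ≈ 0.862, so 86%.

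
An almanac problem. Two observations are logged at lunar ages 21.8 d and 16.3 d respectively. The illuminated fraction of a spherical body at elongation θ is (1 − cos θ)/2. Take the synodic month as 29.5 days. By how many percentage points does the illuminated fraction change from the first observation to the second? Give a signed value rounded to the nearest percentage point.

θ₁ = 360° × 21.8/29.5 = 266.0°, f₁ = (1 − cos θ₁)/2 = 0.535.
θ₂ = 360° × 16.3/29.5 = 198.9°, f₂ = (1 − cos θ₂)/2 = 0.973.
Change = f₂ − f₁ = +0.438 → +44 percentage points.

+44 pp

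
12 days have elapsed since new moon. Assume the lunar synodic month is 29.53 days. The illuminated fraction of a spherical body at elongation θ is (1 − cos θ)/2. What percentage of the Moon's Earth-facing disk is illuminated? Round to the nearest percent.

Phase angle: θ = 360°·(12 d)/(29.53 d) = 146.3°.
cos 146.3° = (-0.832), so f = (1 − (-0.832))/2 = 0.916, so 92%.

92%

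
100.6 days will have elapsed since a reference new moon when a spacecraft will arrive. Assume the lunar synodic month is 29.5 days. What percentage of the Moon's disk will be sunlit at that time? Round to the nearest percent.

100.6 d spans 3 complete synodic months (3 × 29.5 = 88.50 d) plus 12.10 d.
Phase angle: θ = 360°·(12.10 d)/(29.5 d) = 147.7°.
Illuminated fraction = (1 − cos 147.7°)/2 = (1 − (-0.845))/2 ≈ 0.922, so 92%.

92%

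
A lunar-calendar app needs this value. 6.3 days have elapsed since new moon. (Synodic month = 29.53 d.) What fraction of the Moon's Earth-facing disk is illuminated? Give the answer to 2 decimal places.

Phase angle: θ = 360°·(6.3 d)/(29.53 d) = 76.8°.
Illuminated fraction = (1 − cos 76.8°)/2 = (1 − 0.228)/2 ≈ 0.386.

0.39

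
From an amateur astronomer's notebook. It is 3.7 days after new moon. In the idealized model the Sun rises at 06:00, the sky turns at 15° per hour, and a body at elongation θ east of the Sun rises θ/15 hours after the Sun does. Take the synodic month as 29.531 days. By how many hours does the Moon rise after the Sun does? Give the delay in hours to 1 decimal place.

3.0 h

Elongation θ = 360° × 3.7/29.531 ≈ 45.1°.
The Moon trails the Sun by θ/15 = 45.1/15 ≈ 3.01 hours.
So the Moon rises 3.01 h after the Sun.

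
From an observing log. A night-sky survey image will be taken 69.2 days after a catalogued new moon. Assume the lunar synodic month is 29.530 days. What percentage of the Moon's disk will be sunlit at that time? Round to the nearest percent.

78%

Reduce mod P: 69.2 − 2×29.530 = 10.14 d into the current lunation.
Elongation θ = 360° × 10.14/29.530 ≈ 123.6°.
cos 123.6° = (-0.554), so f = (1 − (-0.554))/2 = 0.777, so 78%.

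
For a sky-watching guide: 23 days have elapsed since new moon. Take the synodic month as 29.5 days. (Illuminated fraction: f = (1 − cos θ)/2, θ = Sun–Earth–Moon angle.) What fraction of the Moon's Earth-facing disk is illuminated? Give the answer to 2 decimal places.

0.41

Phase angle: θ = 360°·(23 d)/(29.5 d) = 280.7°.
Illuminated fraction = (1 − cos 280.7°)/2 = (1 − 0.185)/2 ≈ 0.407.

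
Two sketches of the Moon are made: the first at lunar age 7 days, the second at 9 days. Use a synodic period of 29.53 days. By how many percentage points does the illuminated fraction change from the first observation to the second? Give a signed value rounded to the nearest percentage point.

+21 pp

θ₁ = 360° × 7/29.53 = 85.3°, f₁ = (1 − cos θ₁)/2 = 0.459.
θ₂ = 360° × 9/29.53 = 109.7°, f₂ = (1 − cos θ₂)/2 = 0.669.
Change = f₂ − f₁ = +0.209 → +21 percentage points.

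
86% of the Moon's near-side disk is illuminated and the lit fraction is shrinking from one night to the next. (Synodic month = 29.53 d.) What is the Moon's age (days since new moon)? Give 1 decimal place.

From f = (1 − cos θ)/2: cos θ = 1 − 2×0.86 = -0.720; arccos → 136.1°.
Waning ⇒ past full, so θ = 360° − 136.1° = 223.9°.
That fraction of the synodic month is 223.9/360 × 29.53 d ≈ 18.37 d.

18.4 days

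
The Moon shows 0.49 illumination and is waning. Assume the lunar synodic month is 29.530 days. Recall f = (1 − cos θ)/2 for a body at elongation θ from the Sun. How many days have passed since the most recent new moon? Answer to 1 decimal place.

Invert f = (1 − cos θ)/2 to get cos θ = 1 − 2(0.49) = 0.020, hence θ₀ = arccos 0.020 = 88.9°.
A waning Moon lies in 180°–360°, so θ = 360° − 88.9° = 271.1°.
Age = 29.530 × 271.1°/360° ≈ 22.24 days.

22.2 days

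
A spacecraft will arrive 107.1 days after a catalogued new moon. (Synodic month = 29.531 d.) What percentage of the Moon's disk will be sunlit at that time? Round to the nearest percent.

85%

107.1/29.531 = 3.627 lunations, so 3 complete cycles and 18.51 d into the next.
The Moon has covered 18.51/29.531 of its cycle, so θ ≈ 360° × 18.51/29.531 = 225.6°.
cos 225.6° = (-0.700), so f = (1 − (-0.700))/2 = 0.850, so 85%.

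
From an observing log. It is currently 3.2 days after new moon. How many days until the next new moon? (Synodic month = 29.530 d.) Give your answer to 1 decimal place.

The next new moon completes the synodic month: 29.530 − 3.2 = 26.330 days.

26.3 days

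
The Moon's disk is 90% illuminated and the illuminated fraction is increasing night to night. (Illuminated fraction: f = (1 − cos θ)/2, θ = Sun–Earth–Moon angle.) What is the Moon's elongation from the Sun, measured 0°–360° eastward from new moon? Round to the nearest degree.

Invert f = (1 − cos θ)/2 to get cos θ = 1 − 2(0.90) = -0.800, hence θ₀ = arccos -0.800 = 143.1°.
The Moon is waxing (0°–180°), so θ = 143.1° directly.

143°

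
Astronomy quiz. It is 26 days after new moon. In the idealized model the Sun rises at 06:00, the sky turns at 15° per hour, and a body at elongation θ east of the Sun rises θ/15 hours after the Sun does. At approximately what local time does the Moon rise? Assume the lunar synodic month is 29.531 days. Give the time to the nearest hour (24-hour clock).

Phase angle: θ = 360°·(26 d)/(29.531 d) = 317.0°.
The Moon trails the Sun by θ/15 = 317.0/15 ≈ 21.13 hours.
06:00 + 21.13 h ≈ 03:08 → 03:00 to the nearest hour.

03:00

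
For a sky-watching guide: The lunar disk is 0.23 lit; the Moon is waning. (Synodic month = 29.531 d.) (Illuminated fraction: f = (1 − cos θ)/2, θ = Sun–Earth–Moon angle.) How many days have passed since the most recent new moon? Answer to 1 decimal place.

cos θ = 1 − 2f = 0.540, giving a principal value of 57.3°.
Since the Moon is past full (waning), take the reflex angle: θ = 360° − 57.3° = 302.7°.
That fraction of the synodic month is 302.7/360 × 29.531 d ≈ 24.83 d.

24.8 days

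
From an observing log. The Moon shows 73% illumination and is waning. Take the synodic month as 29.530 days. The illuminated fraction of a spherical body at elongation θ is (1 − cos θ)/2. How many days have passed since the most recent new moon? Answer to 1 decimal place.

cos θ = 1 − 2f = -0.460, giving a principal value of 117.4°.
Since the Moon is past full (waning), take the reflex angle: θ = 360° − 117.4° = 242.6°.
That fraction of the synodic month is 242.6/360 × 29.530 d ≈ 19.90 d.

19.9 days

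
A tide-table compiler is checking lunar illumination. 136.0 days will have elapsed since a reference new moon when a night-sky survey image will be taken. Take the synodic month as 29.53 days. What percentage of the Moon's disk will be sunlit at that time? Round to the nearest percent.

89%

136.0 d spans 4 complete synodic months (4 × 29.53 = 118.12 d) plus 17.88 d.
Phase angle: θ = 360°·(17.88 d)/(29.53 d) = 218.0°.
cos 218.0° = (-0.788), so f = (1 − (-0.788))/2 = 0.894, so 89%.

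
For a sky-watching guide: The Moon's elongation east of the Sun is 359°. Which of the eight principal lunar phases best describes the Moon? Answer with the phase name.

new moon

359° lies in the new moon sector of the 8-phase cycle.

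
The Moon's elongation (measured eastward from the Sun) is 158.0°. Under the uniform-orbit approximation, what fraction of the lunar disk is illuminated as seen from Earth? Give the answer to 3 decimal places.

0.964

f = (1 − cos 158.0°)/2 = (1 − (-0.927))/2 ≈ 0.964.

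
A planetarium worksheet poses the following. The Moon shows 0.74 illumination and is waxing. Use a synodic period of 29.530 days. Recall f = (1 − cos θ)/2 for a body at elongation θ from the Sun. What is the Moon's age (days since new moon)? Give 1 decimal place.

From f = (1 − cos θ)/2: cos θ = 1 − 2×0.74 = -0.480; arccos → 118.7°.
Waxing ⇒ before full, so θ = 118.7°.
At 360°/29.530 d per day, 118.7° corresponds to 9.74 days.

9.7 days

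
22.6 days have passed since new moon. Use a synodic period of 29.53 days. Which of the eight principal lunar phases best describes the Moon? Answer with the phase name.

last quarter

θ ≈ 360° × 22.6/29.53 = 276°, which falls in the last quarter sector.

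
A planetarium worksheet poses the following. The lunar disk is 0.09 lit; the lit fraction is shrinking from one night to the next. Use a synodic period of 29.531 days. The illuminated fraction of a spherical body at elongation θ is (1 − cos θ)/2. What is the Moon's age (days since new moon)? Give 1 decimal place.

From f = (1 − cos θ)/2: cos θ = 1 − 2×0.09 = 0.820; arccos → 34.9°.
Since the Moon is past full (waning), take the reflex angle: θ = 360° − 34.9° = 325.1°.
That fraction of the synodic month is 325.1/360 × 29.531 d ≈ 26.67 d.

26.7 days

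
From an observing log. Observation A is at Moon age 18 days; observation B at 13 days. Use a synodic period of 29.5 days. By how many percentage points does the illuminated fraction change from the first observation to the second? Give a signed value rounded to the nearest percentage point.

First observation: θ = 360°·18/29.5 = 219.7°, so f = 0.885.
Second observation: θ = 158.6°, f = 0.966.
Δf = 0.966 − 0.885 = +0.081, i.e. +8 pp.

+8 pp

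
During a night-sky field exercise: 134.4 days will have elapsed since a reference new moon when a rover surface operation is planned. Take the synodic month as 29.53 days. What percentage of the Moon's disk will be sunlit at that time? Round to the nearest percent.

97%

134.4/29.53 = 4.551 lunations, so 4 complete cycles and 16.28 d into the next.
Elongation θ = 360° × 16.28/29.53 ≈ 198.5°.
Illuminated fraction = (1 − cos 198.5°)/2 = (1 − (-0.948))/2 ≈ 0.974, so 97%.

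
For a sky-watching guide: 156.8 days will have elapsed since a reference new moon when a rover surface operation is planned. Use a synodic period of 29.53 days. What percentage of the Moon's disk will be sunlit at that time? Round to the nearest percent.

68%

Reduce mod P: 156.8 − 5×29.53 = 9.15 d into the current lunation.
The Moon has covered 9.15/29.53 of its cycle, so θ ≈ 360° × 9.15/29.53 = 111.5°.
With cos θ = (-0.367), the lit fraction is (1 − (-0.367))/2 ≈ 0.684, so 68%.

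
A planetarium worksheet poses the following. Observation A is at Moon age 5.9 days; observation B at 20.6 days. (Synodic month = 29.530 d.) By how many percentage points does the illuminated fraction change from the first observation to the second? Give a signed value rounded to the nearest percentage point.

θ₁ = 360° × 5.9/29.530 = 71.9°, f₁ = (1 − cos θ₁)/2 = 0.345.
θ₂ = 360° × 20.6/29.530 = 251.1°, f₂ = (1 − cos θ₂)/2 = 0.662.
Change = f₂ − f₁ = +0.317 → +32 percentage points.

+32 percentage points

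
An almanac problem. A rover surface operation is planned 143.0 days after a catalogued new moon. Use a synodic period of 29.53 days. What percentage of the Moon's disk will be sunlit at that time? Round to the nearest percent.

23%

143.0 d spans 4 complete synodic months (4 × 29.53 = 118.12 d) plus 24.88 d.
The Moon has covered 24.88/29.53 of its cycle, so θ ≈ 360° × 24.88/29.53 = 303.3°.
cos 303.3° = 0.549, so f = (1 − 0.549)/2 = 0.225, so 23%.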